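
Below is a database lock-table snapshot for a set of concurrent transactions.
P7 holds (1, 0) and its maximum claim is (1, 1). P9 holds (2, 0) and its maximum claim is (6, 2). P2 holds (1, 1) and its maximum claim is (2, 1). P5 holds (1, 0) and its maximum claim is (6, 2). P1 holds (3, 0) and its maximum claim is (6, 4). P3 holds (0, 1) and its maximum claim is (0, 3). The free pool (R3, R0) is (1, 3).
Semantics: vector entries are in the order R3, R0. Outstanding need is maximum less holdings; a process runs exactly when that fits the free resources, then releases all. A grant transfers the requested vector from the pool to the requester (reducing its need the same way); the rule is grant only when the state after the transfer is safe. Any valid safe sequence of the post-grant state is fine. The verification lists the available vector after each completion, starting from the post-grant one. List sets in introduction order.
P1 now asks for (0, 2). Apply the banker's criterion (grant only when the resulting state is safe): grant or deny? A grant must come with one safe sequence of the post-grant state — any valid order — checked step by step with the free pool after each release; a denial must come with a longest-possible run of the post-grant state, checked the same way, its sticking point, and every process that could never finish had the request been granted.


GRANT — the state after the grant stays safe, e.g. via P7, P2, P1, P3, P5, P9.
Key observation: (1, 1) free after granting still covers P7 first, and each release covers the next.
Check on the post-grant state, step by step:
  pool = (1, 1)
  P7: need (0, 1) fits (1, 1); releases (1, 0), pool now (2, 1)
  P2: need (1, 0) fits (2, 1); releases (1, 1), pool now (3, 2)
  P1: need (3, 2) fits (3, 2); releases (3, 2), pool now (6, 4)
  P3: need (0, 2) fits (6, 4); releases (0, 1), pool now (6, 5)
  P5: need (5, 2) fits (6, 5); releases (1, 0), pool now (7, 5)
  P9: need (4, 2) fits (7, 5); releases (2, 0), pool now (9, 5)


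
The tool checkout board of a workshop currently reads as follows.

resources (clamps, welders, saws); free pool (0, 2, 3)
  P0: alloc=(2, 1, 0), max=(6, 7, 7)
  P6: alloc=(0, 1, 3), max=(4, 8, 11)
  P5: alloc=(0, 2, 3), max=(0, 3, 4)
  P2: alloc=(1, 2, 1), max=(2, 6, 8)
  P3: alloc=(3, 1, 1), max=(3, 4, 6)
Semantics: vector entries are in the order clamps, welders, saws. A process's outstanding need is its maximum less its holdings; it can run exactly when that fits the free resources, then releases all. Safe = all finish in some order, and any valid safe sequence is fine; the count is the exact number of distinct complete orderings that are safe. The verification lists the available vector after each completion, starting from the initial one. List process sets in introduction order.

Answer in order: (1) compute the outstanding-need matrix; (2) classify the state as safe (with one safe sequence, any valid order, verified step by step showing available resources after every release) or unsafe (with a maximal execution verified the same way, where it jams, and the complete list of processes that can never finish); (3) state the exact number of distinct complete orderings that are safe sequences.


(1) Outstanding need per process (order clamps, welders, saws):
  P0: (4, 6, 7)
  P6: (4, 7, 8)
  P5: (0, 1, 1)
  P2: (1, 4, 7)
  P3: (0, 3, 5)
(2) SAFE. One safe sequence: P5, P3, P2, P6, P0.
Key observation: P2 marks the first exact bind of the order: its need (1, 4, 7) fits the free (3, 5, 7) with zero slack on a requested resource.
Step-by-step check:
  pool = (0, 2, 3)
  P5: need (0, 1, 1) fits (0, 2, 3); releases (0, 2, 3), pool now (0, 4, 6)
  P3: need (0, 3, 5) fits (0, 4, 6); releases (3, 1, 1), pool now (3, 5, 7)
  P2: need (1, 4, 7) fits (3, 5, 7); releases (1, 2, 1), pool now (4, 7, 8)
  P6: need (4, 7, 8) fits (4, 7, 8); releases (0, 1, 3), pool now (4, 8, 11)
  P0: need (4, 6, 7) fits (4, 8, 11); releases (2, 1, 0), pool now (6, 9, 11)
(3) Exactly 2 of the possible complete orderings are safe sequences.


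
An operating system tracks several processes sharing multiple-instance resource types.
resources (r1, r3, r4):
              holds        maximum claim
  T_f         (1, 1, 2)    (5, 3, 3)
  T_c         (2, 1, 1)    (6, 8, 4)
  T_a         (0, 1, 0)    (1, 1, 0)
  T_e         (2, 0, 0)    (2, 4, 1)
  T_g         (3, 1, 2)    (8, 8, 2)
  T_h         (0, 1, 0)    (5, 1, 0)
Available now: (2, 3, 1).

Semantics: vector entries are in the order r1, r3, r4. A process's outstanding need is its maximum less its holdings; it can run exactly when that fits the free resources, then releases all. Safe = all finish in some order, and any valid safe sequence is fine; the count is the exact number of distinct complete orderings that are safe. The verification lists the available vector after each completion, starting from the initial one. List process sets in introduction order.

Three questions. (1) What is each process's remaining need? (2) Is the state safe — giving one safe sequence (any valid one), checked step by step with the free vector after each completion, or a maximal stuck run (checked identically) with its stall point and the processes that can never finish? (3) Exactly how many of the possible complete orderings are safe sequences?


(1) Need matrix, components ordered r1, r3, r4:
  T_f: (4, 2, 1)
  T_c: (4, 7, 3)
  T_a: (1, 0, 0)
  T_e: (0, 4, 1)
  T_g: (5, 7, 0)
  T_h: (5, 0, 0)
(2) UNSAFE — no complete ordering exists.
Key observation: r3 is the bottleneck — with T_a, T_e, T_f, T_h done the pool holds (5, 6, 3), short of every remaining need.
The run T_a, T_e, T_f, T_h cannot be extended any further. Check, step by step:
  pool = (2, 3, 1)
  T_a: need (1, 0, 0) fits (2, 3, 1); releases (0, 1, 0), pool now (2, 4, 1)
  T_e: need (0, 4, 1) fits (2, 4, 1); releases (2, 0, 0), pool now (4, 4, 1)
  T_f: need (4, 2, 1) fits (4, 4, 1); releases (1, 1, 2), pool now (5, 5, 3)
  T_h: need (5, 0, 0) fits (5, 5, 3); releases (0, 1, 0), pool now (5, 6, 3)
  blocked: T_c wants (4, 7, 3), pool (5, 6, 3) — not enough r3
  blocked: T_g wants (5, 7, 0), pool (5, 6, 3) — not enough r3
Permanently blocked: T_c and T_g.
(3) Exactly 0 of the possible complete orderings are safe sequences.


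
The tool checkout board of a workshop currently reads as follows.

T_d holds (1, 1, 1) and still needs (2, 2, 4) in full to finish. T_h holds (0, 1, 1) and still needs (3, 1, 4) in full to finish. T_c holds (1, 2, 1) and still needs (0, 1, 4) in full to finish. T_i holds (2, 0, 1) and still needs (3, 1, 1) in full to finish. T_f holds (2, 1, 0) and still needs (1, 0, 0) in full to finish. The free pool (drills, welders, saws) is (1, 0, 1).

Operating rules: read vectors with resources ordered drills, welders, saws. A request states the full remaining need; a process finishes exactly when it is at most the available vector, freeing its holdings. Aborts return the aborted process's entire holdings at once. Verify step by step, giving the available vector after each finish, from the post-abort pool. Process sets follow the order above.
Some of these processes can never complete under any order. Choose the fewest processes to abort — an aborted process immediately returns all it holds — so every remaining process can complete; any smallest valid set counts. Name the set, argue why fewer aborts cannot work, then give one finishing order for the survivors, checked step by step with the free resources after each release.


Minimum abort set: T_h and T_c.
Key observation: the returned (1, 3, 2) from T_h and T_c is what brings T_d — unrunnable before, under any order — into play at step 3.
No one abort is enough; case by case: T_d alone leaves T_h blocked (short on saws); T_h alone leaves T_d blocked (short on saws); T_c alone leaves T_d blocked (short on saws); T_i alone leaves T_d blocked (short on welders and saws); T_f alone leaves T_d blocked (short on welders and saws).
The survivors complete as T_f, T_i, T_d. Verifying each step (starting from the post-abort pool):
  pool = (2, 3, 3)
  run T_f (needs (1, 0, 0), free (2, 3, 3)); after release of (2, 1, 0) the pool is (4, 4, 3)
  run T_i (needs (3, 1, 1), free (4, 4, 3)); after release of (2, 0, 1) the pool is (6, 4, 4)
  run T_d (needs (2, 2, 4), free (6, 4, 4)); after release of (1, 1, 1) the pool is (7, 5, 5)


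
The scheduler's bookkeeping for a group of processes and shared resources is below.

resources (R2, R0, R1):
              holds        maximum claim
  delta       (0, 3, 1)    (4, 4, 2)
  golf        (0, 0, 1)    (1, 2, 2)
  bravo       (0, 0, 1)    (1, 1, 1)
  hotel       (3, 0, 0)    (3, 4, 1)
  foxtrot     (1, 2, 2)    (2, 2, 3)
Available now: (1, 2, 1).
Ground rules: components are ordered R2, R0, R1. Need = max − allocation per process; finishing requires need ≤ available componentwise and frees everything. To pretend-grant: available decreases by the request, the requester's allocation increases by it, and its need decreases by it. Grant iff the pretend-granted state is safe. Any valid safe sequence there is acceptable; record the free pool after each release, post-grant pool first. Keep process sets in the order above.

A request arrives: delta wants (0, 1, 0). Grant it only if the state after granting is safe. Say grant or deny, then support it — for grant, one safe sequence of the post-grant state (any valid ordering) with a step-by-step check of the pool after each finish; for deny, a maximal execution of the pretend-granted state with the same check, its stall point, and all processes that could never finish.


DENY — the pretend-granted state is unsafe.
Key observation: after foxtrot, bravo, golf the pool peaks at (2, 3, 5), and each blocked process is short somewhere: delta on R2; hotel on R0.
After a pretend grant, a maximal execution: foxtrot, bravo, golf — then nothing else fits. Step-by-step check:
  pool = (1, 1, 1)
  foxtrot needs (1, 0, 1) <= (1, 1, 1) -> finishes; pool += (1, 2, 2) = (2, 3, 3)
  bravo needs (1, 1, 0) <= (2, 3, 3) -> finishes; pool += (0, 0, 1) = (2, 3, 4)
  golf needs (1, 2, 1) <= (2, 3, 4) -> finishes; pool += (0, 0, 1) = (2, 3, 5)
  blocked: delta wants (4, 0, 1), pool (2, 3, 5) — not enough R2
  blocked: hotel wants (0, 4, 1), pool (2, 3, 5) — not enough R0
Processes that could never finish after the grant: delta and hotel.


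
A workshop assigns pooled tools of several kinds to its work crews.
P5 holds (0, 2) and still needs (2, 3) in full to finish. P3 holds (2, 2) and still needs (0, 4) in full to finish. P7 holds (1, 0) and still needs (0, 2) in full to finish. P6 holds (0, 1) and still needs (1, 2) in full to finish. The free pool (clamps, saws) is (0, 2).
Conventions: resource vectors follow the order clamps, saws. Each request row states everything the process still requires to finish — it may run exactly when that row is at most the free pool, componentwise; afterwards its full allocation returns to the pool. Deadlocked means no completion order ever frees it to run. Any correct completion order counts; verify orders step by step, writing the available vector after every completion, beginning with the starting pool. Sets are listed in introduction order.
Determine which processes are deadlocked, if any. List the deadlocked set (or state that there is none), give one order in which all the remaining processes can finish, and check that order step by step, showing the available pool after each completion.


The deadlocked set is P5 and P3.
Key observation: after P7, P6 the pool peaks at (1, 3), and each blocked process is short somewhere: P5 on clamps; P3 on saws.
One completion order for the rest: P7, P6. Verifying each step:
  pool = (0, 2)
  P7: need (0, 2) fits (0, 2); releases (1, 0), pool now (1, 2)
  P6: need (1, 2) fits (1, 2); releases (0, 1), pool now (1, 3)
None of the blocked processes ever fits:
  P5 cannot run: need (2, 3) vs free (1, 3) (insufficient clamps)
  P3 cannot run: need (0, 4) vs free (1, 3) (insufficient saws)


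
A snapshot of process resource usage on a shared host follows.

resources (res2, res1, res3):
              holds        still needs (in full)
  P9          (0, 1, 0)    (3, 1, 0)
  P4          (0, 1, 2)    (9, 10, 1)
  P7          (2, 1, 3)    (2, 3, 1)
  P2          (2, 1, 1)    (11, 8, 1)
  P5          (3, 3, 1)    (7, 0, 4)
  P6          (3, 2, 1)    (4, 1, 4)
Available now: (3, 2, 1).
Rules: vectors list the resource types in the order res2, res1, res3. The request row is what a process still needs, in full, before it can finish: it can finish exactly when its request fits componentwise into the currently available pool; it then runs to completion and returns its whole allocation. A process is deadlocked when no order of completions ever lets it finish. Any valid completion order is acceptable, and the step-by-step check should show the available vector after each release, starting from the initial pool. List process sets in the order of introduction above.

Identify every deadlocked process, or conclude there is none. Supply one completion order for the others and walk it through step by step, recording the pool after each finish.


The deadlocked set is empty.
Key observation: there is always a runnable process — P9 first — so the state unwinds completely.
One completion order for the rest: P9, P7, P6, P5, P2, P4. Step-by-step check:
  pool = (3, 2, 1)
  P9: need (3, 1, 0) fits (3, 2, 1); releases (0, 1, 0), pool now (3, 3, 1)
  P7: need (2, 3, 1) fits (3, 3, 1); releases (2, 1, 3), pool now (5, 4, 4)
  P6: need (4, 1, 4) fits (5, 4, 4); releases (3, 2, 1), pool now (8, 6, 5)
  P5: need (7, 0, 4) fits (8, 6, 5); releases (3, 3, 1), pool now (11, 9, 6)
  P2: need (11, 8, 1) fits (11, 9, 6); releases (2, 1, 1), pool now (13, 10, 7)
  P4: need (9, 10, 1) fits (13, 10, 7); releases (0, 1, 2), pool now (13, 11, 9)


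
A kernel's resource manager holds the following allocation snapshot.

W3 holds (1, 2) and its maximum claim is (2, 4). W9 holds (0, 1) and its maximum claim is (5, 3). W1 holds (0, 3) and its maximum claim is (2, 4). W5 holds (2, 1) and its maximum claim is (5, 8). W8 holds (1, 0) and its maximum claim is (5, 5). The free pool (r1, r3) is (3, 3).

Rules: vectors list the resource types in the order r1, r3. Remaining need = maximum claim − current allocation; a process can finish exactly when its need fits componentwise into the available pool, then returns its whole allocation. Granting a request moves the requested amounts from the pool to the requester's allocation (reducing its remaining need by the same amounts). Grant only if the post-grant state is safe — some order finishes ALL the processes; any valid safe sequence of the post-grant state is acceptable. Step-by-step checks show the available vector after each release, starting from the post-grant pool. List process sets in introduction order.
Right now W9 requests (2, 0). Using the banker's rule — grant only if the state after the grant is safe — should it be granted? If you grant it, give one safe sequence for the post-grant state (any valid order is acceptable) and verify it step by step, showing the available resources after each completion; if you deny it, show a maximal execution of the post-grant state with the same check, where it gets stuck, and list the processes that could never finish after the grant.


DENY. Granting would leave the state unsafe.
Key observation: once W3, W1 finish, the pool peaks at (2, 8) — and every remaining process still needs more r1 than that.
On the post-grant state, W3, W1 is a maximal run — nothing extends it. Step-by-step check:
  pool = (1, 3)
  W3: need (1, 2) fits (1, 3); releases (1, 2), pool now (2, 5)
  W1: need (2, 1) fits (2, 5); releases (0, 3), pool now (2, 8)
  blocked: W9 wants (3, 2), pool (2, 8) — not enough r1
  blocked: W5 wants (3, 7), pool (2, 8) — not enough r1
  blocked: W8 wants (4, 5), pool (2, 8) — not enough r1
Processes that could never finish after the grant: W9, W5 and W8.


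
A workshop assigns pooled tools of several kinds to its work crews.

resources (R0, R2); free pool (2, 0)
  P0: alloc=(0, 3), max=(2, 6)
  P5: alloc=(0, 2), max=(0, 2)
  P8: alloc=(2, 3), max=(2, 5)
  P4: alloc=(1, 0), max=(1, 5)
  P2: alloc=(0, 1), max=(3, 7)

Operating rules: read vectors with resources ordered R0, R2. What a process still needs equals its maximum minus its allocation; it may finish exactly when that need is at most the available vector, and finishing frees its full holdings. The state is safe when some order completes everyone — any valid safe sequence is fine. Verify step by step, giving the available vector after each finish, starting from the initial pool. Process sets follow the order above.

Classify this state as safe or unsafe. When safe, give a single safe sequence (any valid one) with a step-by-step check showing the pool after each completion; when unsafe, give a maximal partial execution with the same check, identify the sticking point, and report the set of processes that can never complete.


SAFE — a valid safe sequence is P5, P8, P4, P0, P2.
Key observation: reading the order forward, P8 is the first process whose need (0, 2) meets the free pool (2, 2) exactly on a resource it requests.
Walking it through:
  pool = (2, 0)
  P5: need (0, 0) fits (2, 0); releases (0, 2), pool now (2, 2)
  P8: need (0, 2) fits (2, 2); releases (2, 3), pool now (4, 5)
  P4: need (0, 5) fits (4, 5); releases (1, 0), pool now (5, 5)
  P0: need (2, 3) fits (5, 5); releases (0, 3), pool now (5, 8)
  P2: need (3, 6) fits (5, 8); releases (0, 1), pool now (5, 9)


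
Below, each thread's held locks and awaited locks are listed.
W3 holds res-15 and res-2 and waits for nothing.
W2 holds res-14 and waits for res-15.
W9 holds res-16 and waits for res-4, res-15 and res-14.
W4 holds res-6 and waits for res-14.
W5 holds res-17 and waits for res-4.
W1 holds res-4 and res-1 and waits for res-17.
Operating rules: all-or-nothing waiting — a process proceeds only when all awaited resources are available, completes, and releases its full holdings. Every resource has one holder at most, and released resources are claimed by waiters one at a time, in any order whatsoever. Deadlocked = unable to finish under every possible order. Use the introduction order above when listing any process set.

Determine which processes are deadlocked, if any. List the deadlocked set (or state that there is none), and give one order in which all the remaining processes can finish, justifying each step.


Deadlocked set: W9, W5 and W1.
Key observation: the loop W1 -> W5 -> W1 blocks itself forever; W9 waits into the deadlock from upstream.
One completion order for the rest: W3, W2, W4.
Step-by-step check:
  run W3 (it waits on nothing); releases res-15 and res-2
  run W2 (all its waits — res-15 — are resolved); releases res-14
  run W4 (all its waits — res-14 — are resolved); releases res-6


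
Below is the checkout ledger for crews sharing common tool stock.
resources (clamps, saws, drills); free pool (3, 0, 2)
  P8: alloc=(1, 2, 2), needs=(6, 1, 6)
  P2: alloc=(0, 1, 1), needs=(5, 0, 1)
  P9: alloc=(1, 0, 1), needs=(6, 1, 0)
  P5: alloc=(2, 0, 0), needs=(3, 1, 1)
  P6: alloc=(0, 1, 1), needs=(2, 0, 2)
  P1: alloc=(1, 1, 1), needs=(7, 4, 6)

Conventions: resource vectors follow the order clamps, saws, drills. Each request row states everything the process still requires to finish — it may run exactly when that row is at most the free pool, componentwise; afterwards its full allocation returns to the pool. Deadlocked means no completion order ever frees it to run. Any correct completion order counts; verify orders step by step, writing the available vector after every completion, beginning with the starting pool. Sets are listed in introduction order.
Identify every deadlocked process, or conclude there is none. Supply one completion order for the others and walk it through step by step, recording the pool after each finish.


The deadlocked set is P8, P9 and P1.
Key observation: after P6, P5, P2 complete, (5, 2, 4) is the best the pool ever gets, yet each leftover process wants more clamps.
A valid finishing order for the others: P6, P5, P2. Check, step by step:
  pool = (3, 0, 2)
  run P6 (needs (2, 0, 2), free (3, 0, 2)); after release of (0, 1, 1) the pool is (3, 1, 3)
  run P5 (needs (3, 1, 1), free (3, 1, 3)); after release of (2, 0, 0) the pool is (5, 1, 3)
  run P2 (needs (5, 0, 1), free (5, 1, 3)); after release of (0, 1, 1) the pool is (5, 2, 4)
None of the blocked processes ever fits:
  P8 still needs (6, 1, 6) but only (5, 2, 4) is free — short on clamps and drills
  P9 still needs (6, 1, 0) but only (5, 2, 4) is free — short on clamps
  P1 still needs (7, 4, 6) but only (5, 2, 4) is free — short on clamps, saws and drills


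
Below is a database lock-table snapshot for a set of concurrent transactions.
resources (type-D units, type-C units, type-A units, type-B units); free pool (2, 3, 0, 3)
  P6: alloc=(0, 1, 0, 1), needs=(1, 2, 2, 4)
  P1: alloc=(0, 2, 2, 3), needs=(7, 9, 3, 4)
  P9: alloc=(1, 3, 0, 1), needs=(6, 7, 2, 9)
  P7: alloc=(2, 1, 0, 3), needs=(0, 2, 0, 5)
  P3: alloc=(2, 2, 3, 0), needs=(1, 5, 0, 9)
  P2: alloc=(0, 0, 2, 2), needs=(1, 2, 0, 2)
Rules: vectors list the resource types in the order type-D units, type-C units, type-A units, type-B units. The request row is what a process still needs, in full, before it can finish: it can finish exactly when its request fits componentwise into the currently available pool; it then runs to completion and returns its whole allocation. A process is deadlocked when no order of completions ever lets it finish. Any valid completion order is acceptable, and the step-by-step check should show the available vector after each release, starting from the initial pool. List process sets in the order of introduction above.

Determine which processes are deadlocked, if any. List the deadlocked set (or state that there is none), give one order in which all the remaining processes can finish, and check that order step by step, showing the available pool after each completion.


The deadlocked set is empty.
Key observation: beginning at P2, releases accumulate fast enough that every process eventually fits.
One completion order for the rest: P2, P6, P7, P3, P9, P1. Check, step by step:
  pool = (2, 3, 0, 3)
  P2 needs (1, 2, 0, 2) <= (2, 3, 0, 3) -> finishes; pool += (0, 0, 2, 2) = (2, 3, 2, 5)
  P6 needs (1, 2, 2, 4) <= (2, 3, 2, 5) -> finishes; pool += (0, 1, 0, 1) = (2, 4, 2, 6)
  P7 needs (0, 2, 0, 5) <= (2, 4, 2, 6) -> finishes; pool += (2, 1, 0, 3) = (4, 5, 2, 9)
  P3 needs (1, 5, 0, 9) <= (4, 5, 2, 9) -> finishes; pool += (2, 2, 3, 0) = (6, 7, 5, 9)
  P9 needs (6, 7, 2, 9) <= (6, 7, 5, 9) -> finishes; pool += (1, 3, 0, 1) = (7, 10, 5, 10)
  P1 needs (7, 9, 3, 4) <= (7, 10, 5, 10) -> finishes; pool += (0, 2, 2, 3) = (7, 12, 7, 13)


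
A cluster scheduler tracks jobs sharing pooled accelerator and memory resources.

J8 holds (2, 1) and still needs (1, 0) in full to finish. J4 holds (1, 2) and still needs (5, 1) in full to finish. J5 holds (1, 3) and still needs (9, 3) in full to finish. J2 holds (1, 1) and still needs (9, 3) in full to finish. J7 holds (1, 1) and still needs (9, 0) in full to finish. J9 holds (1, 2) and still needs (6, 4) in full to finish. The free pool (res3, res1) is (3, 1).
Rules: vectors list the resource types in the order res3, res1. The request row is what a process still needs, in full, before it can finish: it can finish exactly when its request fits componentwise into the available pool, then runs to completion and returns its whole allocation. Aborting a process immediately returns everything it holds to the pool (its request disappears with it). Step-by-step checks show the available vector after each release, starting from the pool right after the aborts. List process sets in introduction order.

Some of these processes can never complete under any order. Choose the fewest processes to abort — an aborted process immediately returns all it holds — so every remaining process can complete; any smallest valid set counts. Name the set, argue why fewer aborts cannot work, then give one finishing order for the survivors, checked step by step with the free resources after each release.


The answer: abort J2 and J7.
Key observation: no ordering could ever have run J5 before the abort of J2 and J7; with (2, 2) back in the pool it fits at step 4.
No one abort is enough; case by case: J8 alone leaves J5 blocked (short on res3); J4 alone leaves J5 blocked (short on res3); J5 alone leaves J2 blocked (short on res3); J2 alone leaves J5 blocked (short on res3); J7 alone leaves J5 blocked (short on res3); J9 alone leaves J5 blocked (short on res3).
Survivors finish in the order: J4, J9, J8, J5. Check, step by step (pool after the aborts first):
  pool = (5, 3)
  run J4 (needs (5, 1), free (5, 3)); after release of (1, 2) the pool is (6, 5)
  run J9 (needs (6, 4), free (6, 5)); after release of (1, 2) the pool is (7, 7)
  run J8 (needs (1, 0), free (7, 7)); after release of (2, 1) the pool is (9, 8)
  run J5 (needs (9, 3), free (9, 8)); after release of (1, 3) the pool is (10, 11)


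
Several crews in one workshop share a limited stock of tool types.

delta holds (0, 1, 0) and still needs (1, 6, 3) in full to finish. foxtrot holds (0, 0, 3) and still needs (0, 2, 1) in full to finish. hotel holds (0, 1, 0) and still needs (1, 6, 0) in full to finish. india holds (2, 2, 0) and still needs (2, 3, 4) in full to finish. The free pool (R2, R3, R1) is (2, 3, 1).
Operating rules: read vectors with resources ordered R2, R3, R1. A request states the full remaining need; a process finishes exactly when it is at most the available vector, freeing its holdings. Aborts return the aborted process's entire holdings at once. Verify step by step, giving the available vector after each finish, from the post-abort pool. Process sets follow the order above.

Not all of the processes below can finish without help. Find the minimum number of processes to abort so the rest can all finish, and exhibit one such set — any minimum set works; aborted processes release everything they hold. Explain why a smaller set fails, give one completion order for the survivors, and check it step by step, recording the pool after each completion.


The answer: abort delta.
Key observation: aborting delta returns (0, 1, 0), and hotel — hopeless before — runs at step 3 with the returned capacity in the pool.
No smaller set exists: with zero aborts the deadlock remains.
Survivors finish in the order: foxtrot, india, hotel. Check, step by step (pool after the aborts first):
  pool = (2, 4, 1)
  foxtrot: need (0, 2, 1) fits (2, 4, 1); releases (0, 0, 3), pool now (2, 4, 4)
  india: need (2, 3, 4) fits (2, 4, 4); releases (2, 2, 0), pool now (4, 6, 4)
  hotel: need (1, 6, 0) fits (4, 6, 4); releases (0, 1, 0), pool now (4, 7, 4)


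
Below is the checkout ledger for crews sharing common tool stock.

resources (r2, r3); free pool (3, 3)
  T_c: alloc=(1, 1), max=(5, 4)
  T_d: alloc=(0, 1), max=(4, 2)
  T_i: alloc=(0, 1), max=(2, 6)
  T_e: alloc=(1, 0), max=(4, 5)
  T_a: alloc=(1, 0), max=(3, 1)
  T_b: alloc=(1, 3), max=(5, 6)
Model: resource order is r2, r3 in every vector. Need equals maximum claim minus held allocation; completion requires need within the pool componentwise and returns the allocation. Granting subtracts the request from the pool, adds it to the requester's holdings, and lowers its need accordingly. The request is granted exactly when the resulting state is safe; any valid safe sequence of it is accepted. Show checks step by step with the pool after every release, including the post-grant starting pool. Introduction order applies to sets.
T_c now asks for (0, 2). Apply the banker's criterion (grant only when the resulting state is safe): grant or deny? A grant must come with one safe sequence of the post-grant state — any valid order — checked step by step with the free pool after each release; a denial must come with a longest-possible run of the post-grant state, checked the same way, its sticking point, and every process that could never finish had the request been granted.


GRANT — the state after the grant stays safe, e.g. via T_a, T_d, T_c, T_e, T_i, T_b.
Key observation: (3, 1) free after granting still covers T_a first, and each release covers the next.
Step-by-step check of the post-grant state:
  pool = (3, 1)
  T_a: need (2, 1) fits (3, 1); releases (1, 0), pool now (4, 1)
  T_d: need (4, 1) fits (4, 1); releases (0, 1), pool now (4, 2)
  T_c: need (4, 1) fits (4, 2); releases (1, 3), pool now (5, 5)
  T_e: need (3, 5) fits (5, 5); releases (1, 0), pool now (6, 5)
  T_i: need (2, 5) fits (6, 5); releases (0, 1), pool now (6, 6)
  T_b: need (4, 3) fits (6, 6); releases (1, 3), pool now (7, 9)


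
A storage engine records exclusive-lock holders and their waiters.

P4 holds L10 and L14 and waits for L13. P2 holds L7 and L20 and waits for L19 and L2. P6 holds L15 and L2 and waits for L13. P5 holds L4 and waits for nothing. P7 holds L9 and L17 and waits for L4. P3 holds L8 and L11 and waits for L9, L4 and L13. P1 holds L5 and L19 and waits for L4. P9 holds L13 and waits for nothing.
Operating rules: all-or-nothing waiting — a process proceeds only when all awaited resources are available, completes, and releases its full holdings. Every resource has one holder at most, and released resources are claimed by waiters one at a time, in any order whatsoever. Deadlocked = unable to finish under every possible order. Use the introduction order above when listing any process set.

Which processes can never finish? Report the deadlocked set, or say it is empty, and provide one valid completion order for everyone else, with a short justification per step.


The deadlocked set is empty.
Key observation: every chain of waits terminates; starting from the processes that wait on nothing, all the rest unlock in turn.
A valid finishing order for the others: P5, P9, P7, P3, P4, P1, P6, P2.
Verifying each step:
  P5 waits on nothing -> runs at once and releases L4
  P9 waits on nothing -> runs at once and releases L13
  run P7 (all its waits — L4 — are resolved); releases L9 and L17
  run P3 (all its waits — L9, L4 and L13 — are resolved); releases L8 and L11
  run P4 (all its waits — L13 — are resolved); releases L10 and L14
  run P1 (all its waits — L4 — are resolved); releases L5 and L19
  run P6 (all its waits — L13 — are resolved); releases L15 and L2
  run P2 (all its waits — L19 and L2 — are resolved); releases L7 and L20


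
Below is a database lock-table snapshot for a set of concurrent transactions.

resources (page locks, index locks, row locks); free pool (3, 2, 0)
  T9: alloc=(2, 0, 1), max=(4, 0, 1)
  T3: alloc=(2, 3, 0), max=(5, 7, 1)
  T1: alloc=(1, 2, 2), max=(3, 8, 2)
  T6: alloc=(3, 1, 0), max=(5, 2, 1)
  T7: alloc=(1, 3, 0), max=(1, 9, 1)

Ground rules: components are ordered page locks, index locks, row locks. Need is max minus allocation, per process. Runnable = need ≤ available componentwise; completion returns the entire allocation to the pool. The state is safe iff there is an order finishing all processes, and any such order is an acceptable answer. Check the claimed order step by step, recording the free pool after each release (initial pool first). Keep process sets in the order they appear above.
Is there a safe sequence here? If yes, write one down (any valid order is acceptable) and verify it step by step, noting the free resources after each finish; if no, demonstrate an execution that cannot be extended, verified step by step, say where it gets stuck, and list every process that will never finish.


The state is UNSAFE.
Key observation: even finishing T9, T6 leaves just (8, 3, 1) free — too little index locks for any of the remaining processes.
Going as far as possible: T9, T6; after that, nothing fits. Check, step by step:
  pool = (3, 2, 0)
  T9 needs (2, 0, 0) <= (3, 2, 0) -> finishes; pool += (2, 0, 1) = (5, 2, 1)
  T6 needs (2, 1, 1) <= (5, 2, 1) -> finishes; pool += (3, 1, 0) = (8, 3, 1)
  T3 still needs (3, 4, 1) but only (8, 3, 1) is free — short on index locks
  T1 still needs (2, 6, 0) but only (8, 3, 1) is free — short on index locks
  T7 still needs (0, 6, 1) but only (8, 3, 1) is free — short on index locks
Processes that can never finish: T3, T1 and T7.


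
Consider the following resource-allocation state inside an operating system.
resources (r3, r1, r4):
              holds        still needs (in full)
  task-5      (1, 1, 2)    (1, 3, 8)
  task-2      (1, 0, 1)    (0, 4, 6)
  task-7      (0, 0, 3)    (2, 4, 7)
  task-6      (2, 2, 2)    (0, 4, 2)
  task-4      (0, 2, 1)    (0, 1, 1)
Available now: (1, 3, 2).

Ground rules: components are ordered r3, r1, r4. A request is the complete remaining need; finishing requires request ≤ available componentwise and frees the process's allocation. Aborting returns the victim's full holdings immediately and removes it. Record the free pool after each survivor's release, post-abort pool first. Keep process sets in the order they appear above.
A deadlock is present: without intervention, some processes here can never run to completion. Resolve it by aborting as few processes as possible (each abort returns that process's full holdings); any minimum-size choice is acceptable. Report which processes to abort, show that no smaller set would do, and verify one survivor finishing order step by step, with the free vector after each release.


Abort task-7.
Key observation: task-5 had no path to completion before; after the abort of task-7 ((0, 0, 3) returned), step 3 is where it fits.
Why nothing smaller works: aborting no one leaves the state deadlocked as given.
One survivor order: task-4, task-6, task-5, task-2. Walking it through (post-abort pool first):
  pool = (1, 3, 5)
  run task-4 (needs (0, 1, 1), free (1, 3, 5)); after release of (0, 2, 1) the pool is (1, 5, 6)
  run task-6 (needs (0, 4, 2), free (1, 5, 6)); after release of (2, 2, 2) the pool is (3, 7, 8)
  run task-5 (needs (1, 3, 8), free (3, 7, 8)); after release of (1, 1, 2) the pool is (4, 8, 10)
  run task-2 (needs (0, 4, 6), free (4, 8, 10)); after release of (1, 0, 1) the pool is (5, 8, 11)


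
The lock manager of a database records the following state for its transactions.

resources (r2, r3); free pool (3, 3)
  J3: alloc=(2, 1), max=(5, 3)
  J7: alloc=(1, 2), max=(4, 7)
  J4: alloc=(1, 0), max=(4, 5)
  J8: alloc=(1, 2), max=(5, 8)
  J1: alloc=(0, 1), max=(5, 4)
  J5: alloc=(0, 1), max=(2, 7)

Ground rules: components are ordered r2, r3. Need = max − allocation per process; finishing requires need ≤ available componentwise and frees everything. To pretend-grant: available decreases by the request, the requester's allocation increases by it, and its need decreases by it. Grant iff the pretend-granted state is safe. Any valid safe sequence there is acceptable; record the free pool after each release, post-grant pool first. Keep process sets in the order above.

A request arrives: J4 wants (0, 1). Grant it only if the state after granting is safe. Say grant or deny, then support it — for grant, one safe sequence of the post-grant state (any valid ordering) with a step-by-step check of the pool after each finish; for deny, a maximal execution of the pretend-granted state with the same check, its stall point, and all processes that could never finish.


GRANT: granting preserves safety; a valid post-grant sequence is J3, J1, J4, J7, J5, J8.
Key observation: after the grant the pool drops to (3, 2), which still lets J3 finish first and unwind the rest.
Step-by-step check of the post-grant state:
  pool = (3, 2)
  J3: need (3, 2) fits (3, 2); releases (2, 1), pool now (5, 3)
  J1: need (5, 3) fits (5, 3); releases (0, 1), pool now (5, 4)
  J4: need (3, 4) fits (5, 4); releases (1, 1), pool now (6, 5)
  J7: need (3, 5) fits (6, 5); releases (1, 2), pool now (7, 7)
  J5: need (2, 6) fits (7, 7); releases (0, 1), pool now (7, 8)
  J8: need (4, 6) fits (7, 8); releases (1, 2), pool now (8, 10)


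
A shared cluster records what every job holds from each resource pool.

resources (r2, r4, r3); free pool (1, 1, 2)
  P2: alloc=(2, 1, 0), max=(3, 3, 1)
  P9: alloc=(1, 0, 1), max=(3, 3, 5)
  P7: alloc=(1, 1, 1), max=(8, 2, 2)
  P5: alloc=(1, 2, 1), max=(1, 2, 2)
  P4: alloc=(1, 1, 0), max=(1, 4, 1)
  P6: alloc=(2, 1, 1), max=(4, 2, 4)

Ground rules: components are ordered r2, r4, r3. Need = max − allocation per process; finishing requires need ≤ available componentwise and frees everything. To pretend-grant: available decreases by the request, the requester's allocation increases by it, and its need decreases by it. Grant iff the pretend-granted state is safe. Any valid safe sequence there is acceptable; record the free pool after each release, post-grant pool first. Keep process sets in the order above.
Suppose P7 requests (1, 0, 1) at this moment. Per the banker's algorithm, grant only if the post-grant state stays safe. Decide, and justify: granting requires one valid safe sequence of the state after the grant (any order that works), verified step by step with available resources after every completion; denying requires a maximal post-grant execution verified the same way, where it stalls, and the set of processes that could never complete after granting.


DENY: after the grant no complete ordering would exist.
Key observation: after P5, P2, P4 the pool peaks at (4, 5, 2), and each blocked process is short somewhere: P9 on r3; P7 on r2; P6 on r3.
After a pretend grant, a maximal execution: P5, P2, P4 — then nothing else fits. Check, step by step:
  pool = (0, 1, 1)
  run P5 (needs (0, 0, 1), free (0, 1, 1)); after release of (1, 2, 1) the pool is (1, 3, 2)
  run P2 (needs (1, 2, 1), free (1, 3, 2)); after release of (2, 1, 0) the pool is (3, 4, 2)
  run P4 (needs (0, 3, 1), free (3, 4, 2)); after release of (1, 1, 0) the pool is (4, 5, 2)
  P9 cannot run: need (2, 3, 4) vs free (4, 5, 2) (insufficient r3)
  P7 cannot run: need (6, 1, 0) vs free (4, 5, 2) (insufficient r2)
  P6 cannot run: need (2, 1, 3) vs free (4, 5, 2) (insufficient r3)
Processes that could never finish after the grant: P9, P7 and P6.


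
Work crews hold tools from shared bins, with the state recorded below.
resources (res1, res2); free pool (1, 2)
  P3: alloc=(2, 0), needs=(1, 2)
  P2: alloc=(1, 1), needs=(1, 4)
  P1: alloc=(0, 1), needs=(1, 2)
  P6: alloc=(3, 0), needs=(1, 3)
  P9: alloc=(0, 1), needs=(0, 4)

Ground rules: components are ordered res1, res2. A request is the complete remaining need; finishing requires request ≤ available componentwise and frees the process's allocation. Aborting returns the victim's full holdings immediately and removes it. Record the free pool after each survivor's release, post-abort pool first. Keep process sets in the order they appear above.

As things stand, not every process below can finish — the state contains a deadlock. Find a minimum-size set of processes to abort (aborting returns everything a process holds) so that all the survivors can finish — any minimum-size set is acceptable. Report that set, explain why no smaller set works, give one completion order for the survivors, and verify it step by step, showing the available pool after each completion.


Minimum abort set: P9.
Key observation: P2 could never have finished before the abort; with (0, 1) returned by P9, it fits at step 3.
Minimality: the empty abort set fails — the state is deadlocked as it stands.
The survivors complete as P3, P1, P2, P6. Walking it through (starting from the post-abort pool):
  pool = (1, 3)
  P3: need (1, 2) fits (1, 3); releases (2, 0), pool now (3, 3)
  P1: need (1, 2) fits (3, 3); releases (0, 1), pool now (3, 4)
  P2: need (1, 4) fits (3, 4); releases (1, 1), pool now (4, 5)
  P6: need (1, 3) fits (4, 5); releases (3, 0), pool now (7, 5)


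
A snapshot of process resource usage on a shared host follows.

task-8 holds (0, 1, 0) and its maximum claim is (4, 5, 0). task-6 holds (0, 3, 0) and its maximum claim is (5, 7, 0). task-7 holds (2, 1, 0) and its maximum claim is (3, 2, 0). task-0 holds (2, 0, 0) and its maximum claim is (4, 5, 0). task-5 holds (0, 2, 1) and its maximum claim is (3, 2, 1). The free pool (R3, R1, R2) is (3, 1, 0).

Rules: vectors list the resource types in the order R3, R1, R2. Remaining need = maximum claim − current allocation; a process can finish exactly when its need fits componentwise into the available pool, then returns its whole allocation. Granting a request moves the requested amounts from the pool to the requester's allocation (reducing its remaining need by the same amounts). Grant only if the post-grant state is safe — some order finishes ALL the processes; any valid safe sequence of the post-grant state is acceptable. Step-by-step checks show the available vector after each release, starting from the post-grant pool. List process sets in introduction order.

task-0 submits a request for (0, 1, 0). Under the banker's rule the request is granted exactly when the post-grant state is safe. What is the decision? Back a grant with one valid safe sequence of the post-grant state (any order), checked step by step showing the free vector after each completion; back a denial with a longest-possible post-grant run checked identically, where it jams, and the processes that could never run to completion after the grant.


DENY. Granting would leave the state unsafe.
Key observation: after task-5, task-7 complete, (5, 3, 1) is the best the pool ever gets, yet each leftover process wants more R1.
On the post-grant state, task-5, task-7 is a maximal run — nothing extends it. Walking it through:
  pool = (3, 0, 0)
  run task-5 (needs (3, 0, 0), free (3, 0, 0)); after release of (0, 2, 1) the pool is (3, 2, 1)
  run task-7 (needs (1, 1, 0), free (3, 2, 1)); after release of (2, 1, 0) the pool is (5, 3, 1)
  blocked: task-8 wants (4, 4, 0), pool (5, 3, 1) — not enough R1
  blocked: task-6 wants (5, 4, 0), pool (5, 3, 1) — not enough R1
  blocked: task-0 wants (2, 4, 0), pool (5, 3, 1) — not enough R1
Had the request been granted, task-8, task-6 and task-0 could never finish.
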